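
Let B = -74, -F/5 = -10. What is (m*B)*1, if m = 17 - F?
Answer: 2442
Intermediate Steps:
F = 50 (F = -5*(-10) = 50)
m = -33 (m = 17 - 1*50 = 17 - 50 = -33)
(m*B)*1 = -33*(-74)*1 = 2442*1 = 2442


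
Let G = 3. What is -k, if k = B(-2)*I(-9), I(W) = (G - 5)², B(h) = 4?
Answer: -16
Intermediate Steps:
I(W) = 4 (I(W) = (3 - 5)² = (-2)² = 4)
k = 16 (k = 4*4 = 16)
-k = -1*16 = -16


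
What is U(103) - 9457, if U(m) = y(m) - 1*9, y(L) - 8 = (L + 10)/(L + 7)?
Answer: -1040267/110 ≈ -9457.0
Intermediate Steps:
y(L) = 8 + (10 + L)/(7 + L) (y(L) = 8 + (L + 10)/(L + 7) = 8 + (10 + L)/(7 + L))
U(m) = -9 + 3*(22 + 3*m)/(7 + m) (U(m) = 3*(22 + 3*m)/(7 + m) - 1*9 = 3*(22 + 3*m)/(7 + m) - 9 = -9 + 3*(22 + 3*m)/(7 + m))
U(103) - 9457 = 3/(7 + 103) - 9457 = 3/110 - 9457 = -1040267/110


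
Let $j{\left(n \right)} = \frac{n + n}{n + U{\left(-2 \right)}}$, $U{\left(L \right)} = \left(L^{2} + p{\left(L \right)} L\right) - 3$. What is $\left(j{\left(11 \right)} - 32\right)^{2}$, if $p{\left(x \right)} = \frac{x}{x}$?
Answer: $\frac{22201}{25} \approx 888.04$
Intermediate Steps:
$p{\left(x \right)} = 1$
$U{\left(L \right)} = -3 + L + L^{2}$ ($U{\left(L \right)} = \left(L^{2} + 1 L\right) - 3 = \left(L^{2} + L\right) - 3 = \left(L + L^{2}\right) - 3 = -3 + L + L^{2}$)
$j{\left(n \right)} = \frac{2 n}{-1 + n}$ ($j{\left(n \right)} = \frac{n + n}{n - \left(5 - 4\right)} = \frac{2 n}{n - 1} = \frac{2 n}{-1 + n}$)
$\left(j{\left(11 \right)} - 32\right)^{2} = \left(2 \cdot 11 \frac{1}{-1 + 11} - 32\right)^{2} = \left(2 \cdot 11 \cdot \frac{1}{10} - 32\right)^{2} = \left(\frac{11}{5} - 32\right)^{2} = \left(- \frac{149}{5}\right)^{2} = \frac{22201}{25}$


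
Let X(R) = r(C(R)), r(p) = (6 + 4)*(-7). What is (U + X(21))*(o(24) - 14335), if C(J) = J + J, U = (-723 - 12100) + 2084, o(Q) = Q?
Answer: 154687599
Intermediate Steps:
U = -10739 (U = -12823 + 2084 = -10739)
C(J) = 2*J
r(p) = -70 (r(p) = 10*(-7) = -70)
X(R) = -70
(U + X(21))*(o(24) - 14335) = (-10739 - 70)*(24 - 14335) = -10809*(-14311) = 154687599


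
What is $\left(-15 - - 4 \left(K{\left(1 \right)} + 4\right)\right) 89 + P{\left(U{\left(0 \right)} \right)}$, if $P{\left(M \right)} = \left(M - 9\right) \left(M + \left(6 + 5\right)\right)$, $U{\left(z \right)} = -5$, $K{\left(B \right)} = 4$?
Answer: $1429$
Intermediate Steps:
$P{\left(M \right)} = \left(-9 + M\right) \left(11 + M\right)$ ($P{\left(M \right)} = \left(-9 + M\right) \left(M + 11\right) = \left(-9 + M\right) \left(11 + M\right)$)
$\left(-15 - - 4 \left(K{\left(1 \right)} + 4\right)\right) 89 + P{\left(U{\left(0 \right)} \right)} = \left(-15 - - 4 \left(4 + 4\right)\right) 89 + \left(-99 + \left(-5\right)^{2} + 2 \left(-5\right)\right) = \left(-15 - \left(-4\right) 8\right) 89 - 84 = \left(-15 - -32\right) 89 - 84 = \left(-15 + 32\right) 89 - 84 = 17 \cdot 89 - 84 = 1513 - 84 = 1429$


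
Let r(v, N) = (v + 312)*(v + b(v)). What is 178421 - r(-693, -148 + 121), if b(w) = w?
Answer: -349645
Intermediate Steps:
r(v, N) = 2*v*(312 + v) (r(v, N) = (v + 312)*(v + v) = (312 + v)*(2*v) = 2*v*(312 + v))
178421 - r(-693, -148 + 121) = 178421 - 2*(-693)*(312 - 693) = 178421 - 2*(-693)*(-381) = 178421 - 1*528066 = 178421 - 528066 = -349645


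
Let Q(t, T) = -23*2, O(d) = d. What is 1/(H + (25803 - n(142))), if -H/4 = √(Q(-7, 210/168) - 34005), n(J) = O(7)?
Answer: 6449/166494608 + I*√34051/166494608 ≈ 3.8734e-5 + 1.1083e-6*I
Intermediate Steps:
n(J) = 7
Q(t, T) = -46
H = -4*I*√34051 (H = -4*√(-46 - 34005) = -4*I*√34051 ≈ -738.12*I)
1/(H + (25803 - n(142))) = 1/(-4*I*√34051 + (25803 - 1*7)) = 1/(-4*I*√34051 + (25803 - 7)) = 1/(-4*I*√34051 + 25796) = 1/(25796 - 4*I*√34051)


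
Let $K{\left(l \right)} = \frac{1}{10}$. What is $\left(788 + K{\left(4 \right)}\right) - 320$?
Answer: $\frac{4681}{10} \approx 468.1$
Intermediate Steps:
$K{\left(l \right)} = \frac{1}{10}$
$\left(788 + K{\left(4 \right)}\right) - 320 = \left(788 + \frac{1}{10}\right) - 320 = \frac{7881}{10} - 320 = \frac{4681}{10}$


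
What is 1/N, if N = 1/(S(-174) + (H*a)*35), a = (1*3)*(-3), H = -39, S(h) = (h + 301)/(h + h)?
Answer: 4275053/348 ≈ 12285.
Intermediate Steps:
S(h) = (301 + h)/(2*h) (S(h) = (301 + h)/((2*h)) = (301 + h)*(1/(2*h)) = (301 + h)/(2*h))
a = -9 (a = 3*(-3) = -9)
N = 348/4275053 (N = 1/((½)*(301 - 174)/(-174) - 39*(-9)*35) = 1/((½)*(-1/174)*127 + 351*35) = 1/(-127/348 + 12285) = 1/(4275053/348) = 348/4275053 ≈ 8.1402e-5)
1/N = 1/(348/4275053) = 4275053/348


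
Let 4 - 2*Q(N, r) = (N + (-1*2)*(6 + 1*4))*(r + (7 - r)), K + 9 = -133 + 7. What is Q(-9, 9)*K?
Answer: -27945/2 ≈ -13973.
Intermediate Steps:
K = -135 (K = -9 + (-133 + 7) = -9 - 126 = -135)
Q(N, r) = 72 - 7*N/2 (Q(N, r) = 2 - (N + (-1*2)*(6 + 1*4))*(r + (7 - r))/2 = 2 - (N - 2*(6 + 4))*7/2 = 2 - (N - 2*10)*7/2 = 2 - (N - 20)*7/2 = 2 - (-20 + N)*7/2 = 2 - (-140 + 7*N)/2 = 2 + (70 - 7*N/2) = 72 - 7*N/2)
Q(-9, 9)*K = (72 - 7/2*(-9))*(-135) = (72 + 63/2)*(-135) = (207/2)*(-135) = -27945/2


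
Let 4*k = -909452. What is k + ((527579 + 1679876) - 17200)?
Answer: 1962892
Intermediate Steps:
k = -227363 (k = (¼)*(-909452) = -227363)
k + ((527579 + 1679876) - 17200) = -227363 + ((527579 + 1679876) - 17200) = -227363 + (2207455 - 17200) = -227363 + 2190255 = 1962892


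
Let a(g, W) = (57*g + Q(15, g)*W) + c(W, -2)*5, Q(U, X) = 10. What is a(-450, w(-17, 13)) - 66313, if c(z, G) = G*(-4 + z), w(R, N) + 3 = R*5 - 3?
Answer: -91923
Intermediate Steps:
w(R, N) = -6 + 5*R (w(R, N) = -3 + (R*5 - 3) = -3 + (5*R - 3) = -3 + (-3 + 5*R) = -6 + 5*R)
a(g, W) = 40 + 57*g (a(g, W) = (57*g + 10*W) - 2*(-4 + W)*5 = (10*W + 57*g) + (8 - 2*W)*5 = (10*W + 57*g) + (40 - 10*W) = 40 + 57*g)
a(-450, w(-17, 13)) - 66313 = (40 + 57*(-450)) - 66313 = (40 - 25650) - 66313 = -25610 - 66313 = -91923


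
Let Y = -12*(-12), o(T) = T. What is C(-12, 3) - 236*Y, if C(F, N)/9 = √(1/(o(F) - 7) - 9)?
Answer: -33984 + 18*I*√817/19 ≈ -33984.0 + 27.079*I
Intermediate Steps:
Y = 144
C(F, N) = 9*√(-9 + 1/(-7 + F)) (C(F, N) = 9*√(1/(F - 7) - 9) = 9*√(1/(-7 + F) - 9) = 9*√(-9 + 1/(-7 + F)))
C(-12, 3) - 236*Y = 9*√((64 - 9*(-12))/(-7 - 12)) - 236*144 = 9*√((64 + 108)/(-19)) - 33984 = 9*√(-1/19*172) - 33984 = 9*√(-172/19) - 33984 = 9*(2*I*√817/19) - 33984 = 18*I*√817/19 - 33984 = -33984 + 18*I*√817/19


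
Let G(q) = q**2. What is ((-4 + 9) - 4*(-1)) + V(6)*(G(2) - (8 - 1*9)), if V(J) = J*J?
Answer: 189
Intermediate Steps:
V(J) = J**2
((-4 + 9) - 4*(-1)) + V(6)*(G(2) - (8 - 1*9)) = ((-4 + 9) - 4*(-1)) + 6**2*(2**2 - (8 - 1*9)) = (5 + 4) + 36*(4 - (8 - 9)) = 9 + 36*(4 - 1*(-1)) = 9 + 36*(4 + 1) = 9 + 36*5 = 9 + 180 = 189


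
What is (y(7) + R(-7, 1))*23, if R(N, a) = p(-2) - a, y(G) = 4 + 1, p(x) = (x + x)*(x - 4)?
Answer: 644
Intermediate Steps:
p(x) = 2*x*(-4 + x) (p(x) = (2*x)*(-4 + x) = 2*x*(-4 + x))
y(G) = 5
R(N, a) = 24 - a (R(N, a) = 2*(-2)*(-4 - 2) - a = 2*(-2)*(-6) - a = 24 - a)
(y(7) + R(-7, 1))*23 = (5 + (24 - 1*1))*23 = (5 + (24 - 1))*23 = (5 + 23)*23 = 28*23 = 644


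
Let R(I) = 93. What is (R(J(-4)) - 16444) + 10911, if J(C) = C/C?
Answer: -5440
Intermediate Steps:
J(C) = 1
(R(J(-4)) - 16444) + 10911 = (93 - 16444) + 10911 = -16351 + 10911 = -5440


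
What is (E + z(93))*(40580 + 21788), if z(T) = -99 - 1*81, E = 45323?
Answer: 2815478624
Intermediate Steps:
z(T) = -180 (z(T) = -99 - 81 = -180)
(E + z(93))*(40580 + 21788) = (45323 - 180)*(40580 + 21788) = 45143*62368 = 2815478624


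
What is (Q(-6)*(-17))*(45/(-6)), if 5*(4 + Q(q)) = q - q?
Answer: -510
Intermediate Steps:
Q(q) = -4 (Q(q) = -4 + (q - q)/5 = -4 + (1/5)*0 = -4 + 0 = -4)
(Q(-6)*(-17))*(45/(-6)) = (-4*(-17))*(45/(-6)) = 68*(45*(-1/6)) = 68*(-15/2) = -510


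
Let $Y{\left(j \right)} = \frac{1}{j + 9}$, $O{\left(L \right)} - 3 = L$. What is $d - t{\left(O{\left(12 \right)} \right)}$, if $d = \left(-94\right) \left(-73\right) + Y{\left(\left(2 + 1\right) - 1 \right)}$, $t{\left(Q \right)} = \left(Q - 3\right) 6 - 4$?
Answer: $\frac{74735}{11} \approx 6794.1$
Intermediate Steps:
$O{\left(L \right)} = 3 + L$
$Y{\left(j \right)} = \frac{1}{9 + j}$
$t{\left(Q \right)} = -22 + 6 Q$ ($t{\left(Q \right)} = \left(Q - 3\right) 6 - 4 = \left(-3 + Q\right) 6 - 4 = \left(-18 + 6 Q\right) - 4 = -22 + 6 Q$)
$d = \frac{75483}{11}$ ($d = \left(-94\right) \left(-73\right) + \frac{1}{9 + \left(\left(2 + 1\right) - 1\right)} = 6862 + \frac{1}{9 + \left(3 - 1\right)} = 6862 + \frac{1}{9 + 2} = 6862 + \frac{1}{11} = \frac{75483}{11} \approx 6862.1$)
$d - t{\left(O{\left(12 \right)} \right)} = \frac{75483}{11} - \left(-22 + 6 \left(3 + 12\right)\right) = \frac{75483}{11} - \left(-22 + 6 \cdot 15\right) = \frac{75483}{11} - \left(-22 + 90\right) = \frac{75483}{11} - 68 = \frac{74735}{11}$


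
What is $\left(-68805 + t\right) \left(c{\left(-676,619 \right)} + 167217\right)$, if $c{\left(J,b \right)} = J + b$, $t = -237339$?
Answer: $-51175031040$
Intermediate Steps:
$\left(-68805 + t\right) \left(c{\left(-676,619 \right)} + 167217\right) = \left(-68805 - 237339\right) \left(\left(-676 + 619\right) + 167217\right) = - 306144 \left(-57 + 167217\right) = \left(-306144\right) 167160 = -51175031040$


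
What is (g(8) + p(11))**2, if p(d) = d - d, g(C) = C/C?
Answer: 1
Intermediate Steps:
g(C) = 1
p(d) = 0
(g(8) + p(11))**2 = (1 + 0)**2 = 1**2 = 1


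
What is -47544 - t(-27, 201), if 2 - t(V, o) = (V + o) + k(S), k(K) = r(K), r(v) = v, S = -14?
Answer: -47386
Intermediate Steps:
k(K) = K
t(V, o) = 16 - V - o (t(V, o) = 2 - ((V + o) - 14) = 2 - (-14 + V + o) = 2 + (14 - V - o) = 16 - V - o)
-47544 - t(-27, 201) = -47544 - (16 - 1*(-27) - 1*201) = -47544 - (16 + 27 - 201) = -47544 - 1*(-158) = -47544 + 158 = -47386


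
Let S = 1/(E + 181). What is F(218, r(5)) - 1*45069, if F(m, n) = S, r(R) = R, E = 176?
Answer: -16089632/357 ≈ -45069.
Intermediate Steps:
S = 1/357 (S = 1/(176 + 181) = 1/357 ≈ 0.0028011)
F(m, n) = 1/357
F(218, r(5)) - 1*45069 = 1/357 - 1*45069 = 1/357 - 45069 = -16089632/357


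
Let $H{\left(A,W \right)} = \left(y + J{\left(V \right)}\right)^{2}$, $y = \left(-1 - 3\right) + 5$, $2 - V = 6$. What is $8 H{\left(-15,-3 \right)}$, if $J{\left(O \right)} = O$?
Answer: $72$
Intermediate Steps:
$V = -4$ ($V = 2 - 6 = -4$)
$y = 1$ ($y = -4 + 5 = 1$)
$H{\left(A,W \right)} = 9$ ($H{\left(A,W \right)} = \left(1 - 4\right)^{2} = \left(-3\right)^{2} = 9$)
$8 H{\left(-15,-3 \right)} = 8 \cdot 9 = 72$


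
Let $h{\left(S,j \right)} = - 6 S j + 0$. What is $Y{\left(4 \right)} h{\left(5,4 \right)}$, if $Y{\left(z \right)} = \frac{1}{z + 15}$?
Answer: $- \frac{120}{19} \approx -6.3158$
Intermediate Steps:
$h{\left(S,j \right)} = - 6 S j$ ($h{\left(S,j \right)} = - 6 S j + 0 = - 6 S j$)
$Y{\left(z \right)} = \frac{1}{15 + z}$
$Y{\left(4 \right)} h{\left(5,4 \right)} = \frac{\left(-6\right) 5 \cdot 4}{15 + 4} = \frac{1}{19} \left(-120\right) = - \frac{120}{19}$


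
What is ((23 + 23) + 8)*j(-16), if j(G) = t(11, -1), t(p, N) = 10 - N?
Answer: 594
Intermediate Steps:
j(G) = 11 (j(G) = 10 - 1*(-1) = 10 + 1 = 11)
((23 + 23) + 8)*j(-16) = ((23 + 23) + 8)*11 = (46 + 8)*11 = 54*11 = 594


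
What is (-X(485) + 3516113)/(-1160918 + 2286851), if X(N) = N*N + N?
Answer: 3280403/1125933 ≈ 2.9135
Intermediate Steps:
X(N) = N + N² (X(N) = N² + N = N + N²)
(-X(485) + 3516113)/(-1160918 + 2286851) = (-485*(1 + 485) + 3516113)/(-1160918 + 2286851) = (-485*486 + 3516113)/1125933 = (-1*235710 + 3516113)*(1/1125933) = (-235710 + 3516113)*(1/1125933) = 3280403*(1/1125933) = 3280403/1125933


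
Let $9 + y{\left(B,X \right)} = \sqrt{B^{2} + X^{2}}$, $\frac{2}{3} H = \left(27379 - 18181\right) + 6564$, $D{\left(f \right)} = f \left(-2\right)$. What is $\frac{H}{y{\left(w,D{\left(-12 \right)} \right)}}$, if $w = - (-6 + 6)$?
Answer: $\frac{7881}{5} \approx 1576.2$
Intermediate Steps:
$D{\left(f \right)} = - 2 f$
$H = 23643$ ($H = \frac{3 \left(\left(27379 - 18181\right) + 6564\right)}{2} = \frac{3 \left(9198 + 6564\right)}{2} = \frac{3}{2} \cdot 15762 = 23643$)
$w = 0$ ($w = \left(-1\right) 0 = 0$)
$y{\left(B,X \right)} = -9 + \sqrt{B^{2} + X^{2}}$
$\frac{H}{y{\left(w,D{\left(-12 \right)} \right)}} = \frac{23643}{-9 + \sqrt{0^{2} + \left(\left(-2\right) \left(-12\right)\right)^{2}}} = \frac{23643}{-9 + \sqrt{0 + 24^{2}}} = \frac{23643}{-9 + \sqrt{0 + 576}} = \frac{23643}{-9 + \sqrt{576}} = \frac{23643}{-9 + 24} = \frac{23643}{15} = 23643 \cdot \frac{1}{15} = \frac{7881}{5}$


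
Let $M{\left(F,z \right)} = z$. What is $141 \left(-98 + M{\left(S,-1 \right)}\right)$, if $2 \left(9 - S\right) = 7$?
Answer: $-13959$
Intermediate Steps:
$S = \frac{11}{2}$ ($S = 9 - \frac{7}{2} = \frac{11}{2} \approx 5.5$)
$141 \left(-98 + M{\left(S,-1 \right)}\right) = 141 \left(-98 - 1\right) = 141 \left(-99\right) = -13959$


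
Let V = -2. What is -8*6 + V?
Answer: -50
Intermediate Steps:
-8*6 + V = -8*6 - 2 = -48 - 2 = -50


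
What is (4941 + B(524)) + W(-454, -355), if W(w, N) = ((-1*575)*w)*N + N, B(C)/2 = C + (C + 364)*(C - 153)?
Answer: -92008220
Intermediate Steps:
B(C) = 2*C + 2*(-153 + C)*(364 + C) (B(C) = 2*(C + (C + 364)*(C - 153)) = 2*(C + (364 + C)*(-153 + C)) = 2*(C + (-153 + C)*(364 + C)) = 2*C + 2*(-153 + C)*(364 + C))
W(w, N) = N - 575*N*w (W(w, N) = (-575*w)*N + N = -575*N*w + N = N - 575*N*w)
(4941 + B(524)) + W(-454, -355) = (4941 + (-111384 + 2*524² + 424*524)) - 355*(1 - 575*(-454)) = (4941 + (-111384 + 2*274576 + 222176)) - 355*(1 + 261050) = (4941 + (-111384 + 549152 + 222176)) - 355*261051 = (4941 + 659944) - 92673105 = 664885 - 92673105 = -92008220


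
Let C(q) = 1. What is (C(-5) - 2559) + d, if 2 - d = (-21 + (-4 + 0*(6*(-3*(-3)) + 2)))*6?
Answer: -2406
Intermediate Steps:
d = 152 (d = 2 - (-21 + (-4 + 0*(6*(-3*(-3)) + 2)))*6 = 2 - (-21 + (-4 + 0*(6*(-1*(-9)) + 2)))*6 = 2 - (-21 + (-4 + 0*(6*9 + 2)))*6 = 2 - (-21 + (-4 + 0*(54 + 2)))*6 = 2 - (-21 + (-4 + 0*56))*6 = 2 - (-21 + (-4 + 0))*6 = 2 - (-21 - 4)*6 = 2 - (-25)*6 = 2 - 1*(-150) = 2 + 150 = 152)
(C(-5) - 2559) + d = (1 - 2559) + 152 = -2558 + 152 = -2406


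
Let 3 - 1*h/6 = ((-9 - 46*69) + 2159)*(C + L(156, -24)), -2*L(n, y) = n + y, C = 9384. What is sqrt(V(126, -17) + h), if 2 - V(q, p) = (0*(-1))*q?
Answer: 2*sqrt(14312453) ≈ 7566.4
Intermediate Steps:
V(q, p) = 2 (V(q, p) = 2 - 0*(-1)*q = 2 - 0*q = 2 - 1*0 = 2 + 0 = 2)
L(n, y) = -n/2 - y/2 (L(n, y) = -(n + y)/2 = -n/2 - y/2)
h = 57249810 (h = 18 - 6*((-9 - 46*69) + 2159)*(9384 + (-1/2*156 - 1/2*(-24))) = 18 - 6*((-9 - 3174) + 2159)*(9384 + (-78 + 12)) = 18 - 6*(-3183 + 2159)*(9384 - 66) = 18 - (-6144)*9318 = 18 - 6*(-9541632) = 18 + 57249792 = 57249810)
sqrt(V(126, -17) + h) = sqrt(2 + 57249810) = sqrt(57249812) = 2*sqrt(14312453)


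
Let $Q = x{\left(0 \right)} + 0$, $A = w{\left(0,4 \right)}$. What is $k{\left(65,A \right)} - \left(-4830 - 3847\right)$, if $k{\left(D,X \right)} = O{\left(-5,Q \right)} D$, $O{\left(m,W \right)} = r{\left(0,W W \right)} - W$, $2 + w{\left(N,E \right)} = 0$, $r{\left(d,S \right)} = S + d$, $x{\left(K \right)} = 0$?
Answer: $8677$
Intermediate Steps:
$w{\left(N,E \right)} = -2$ ($w{\left(N,E \right)} = -2 + 0 = -2$)
$A = -2$
$Q = 0$ ($Q = 0 + 0 = 0$)
$O{\left(m,W \right)} = W^{2} - W$ ($O{\left(m,W \right)} = \left(W W + 0\right) - W = \left(W^{2} + 0\right) - W = W^{2} - W$)
$k{\left(D,X \right)} = 0$ ($k{\left(D,X \right)} = 0 \left(-1 + 0\right) D = 0 \left(-1\right) D = 0 D = 0$)
$k{\left(65,A \right)} - \left(-4830 - 3847\right) = 0 - \left(-4830 - 3847\right) = 0 - -8677 = 0 + 8677 = 8677$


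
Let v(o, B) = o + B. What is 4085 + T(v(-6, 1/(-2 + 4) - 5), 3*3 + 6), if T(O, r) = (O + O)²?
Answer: 4526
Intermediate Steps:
v(o, B) = B + o
T(O, r) = 4*O² (T(O, r) = (2*O)² = 4*O²)
4085 + T(v(-6, 1/(-2 + 4) - 5), 3*3 + 6) = 4085 + 4*((1/(-2 + 4) - 5) - 6)² = 4085 + 4*((1/2 - 5) - 6)² = 4085 + 4*((½ - 5) - 6)² = 4085 + 4*(-9/2 - 6)² = 4085 + 4*(-21/2)² = 4085 + 4*(441/4) = 4085 + 441 = 4526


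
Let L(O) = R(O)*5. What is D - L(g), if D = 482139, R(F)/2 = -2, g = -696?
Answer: 482159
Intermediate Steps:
R(F) = -4 (R(F) = 2*(-2) = -4)
L(O) = -20 (L(O) = -4*5 = -20)
D - L(g) = 482139 - 1*(-20) = 482139 + 20 = 482159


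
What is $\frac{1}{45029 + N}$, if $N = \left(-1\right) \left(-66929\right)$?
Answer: $\frac{1}{111958} \approx 8.9319 \cdot 10^{-6}$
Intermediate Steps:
$N = 66929$
$\frac{1}{45029 + N} = \frac{1}{45029 + 66929} = \frac{1}{111958}$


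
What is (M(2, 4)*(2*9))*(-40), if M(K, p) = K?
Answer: -1440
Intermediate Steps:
(M(2, 4)*(2*9))*(-40) = (2*(2*9))*(-40) = (2*18)*(-40) = 36*(-40) = -1440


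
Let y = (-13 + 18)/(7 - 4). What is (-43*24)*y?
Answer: -1720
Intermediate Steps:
y = 5/3 ≈ 1.6667
(-43*24)*y = -43*24*(5/3) = -1032*5/3 = -1720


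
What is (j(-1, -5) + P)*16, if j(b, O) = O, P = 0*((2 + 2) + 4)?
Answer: -80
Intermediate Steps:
P = 0 (P = 0*(4 + 4) = 0*8 = 0)
(j(-1, -5) + P)*16 = (-5 + 0)*16 = -5*16 = -80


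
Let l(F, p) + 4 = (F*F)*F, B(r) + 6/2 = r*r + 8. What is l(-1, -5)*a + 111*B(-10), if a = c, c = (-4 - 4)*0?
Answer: 11655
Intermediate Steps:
B(r) = 5 + r**2 (B(r) = -3 + (r*r + 8) = -3 + (r**2 + 8) = -3 + (8 + r**2) = 5 + r**2)
l(F, p) = -4 + F**3 (l(F, p) = -4 + (F*F)*F = -4 + F**2*F = -4 + F**3)
c = 0 (c = -8*0 = 0)
a = 0
l(-1, -5)*a + 111*B(-10) = (-4 + (-1)**3)*0 + 111*(5 + (-10)**2) = (-4 - 1)*0 + 111*(5 + 100) = -5*0 + 111*105 = 0 + 11655 = 11655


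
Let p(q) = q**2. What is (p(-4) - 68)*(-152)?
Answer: 7904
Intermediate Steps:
(p(-4) - 68)*(-152) = ((-4)**2 - 68)*(-152) = (16 - 68)*(-152) = -52*(-152) = 7904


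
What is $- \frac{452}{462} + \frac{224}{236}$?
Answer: $- \frac{398}{13629} \approx -0.029202$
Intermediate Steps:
$- \frac{452}{462} + \frac{224}{236} = \left(-452\right) \frac{1}{462} + 224 \cdot \frac{1}{236} = - \frac{226}{231} + \frac{56}{59} = - \frac{398}{13629}$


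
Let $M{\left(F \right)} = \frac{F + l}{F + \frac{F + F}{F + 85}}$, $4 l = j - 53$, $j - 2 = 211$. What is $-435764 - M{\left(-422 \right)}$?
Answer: $- \frac{30802042707}{70685} \approx -4.3577 \cdot 10^{5}$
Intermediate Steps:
$j = 213$ ($j = 2 + 211 = 213$)
$l = 40$ ($l = \frac{213 - 53}{4} = \frac{1}{4} \cdot 160 = 40$)
$M{\left(F \right)} = \frac{40 + F}{F + \frac{2 F}{85 + F}}$ ($M{\left(F \right)} = \frac{F + 40}{F + \frac{F + F}{F + 85}} = \frac{40 + F}{F + \frac{2 F}{85 + F}}$)
$-435764 - M{\left(-422 \right)} = -435764 - \frac{3400 + \left(-422\right)^{2} + 125 \left(-422\right)}{\left(-422\right) \left(87 - 422\right)} = -435764 - - \frac{3400 + 178084 - 52750}{422 \left(-335\right)} = -435764 - \left(- \frac{1}{422}\right) \left(- \frac{1}{335}\right) 128734 = -435764 - \frac{64367}{70685} = - \frac{30802042707}{70685}$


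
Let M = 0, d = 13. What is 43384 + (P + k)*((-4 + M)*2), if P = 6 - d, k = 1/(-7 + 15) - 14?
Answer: 43551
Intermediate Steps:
k = -111/8 (k = 1/8 - 14 = ⅛ - 14 = -111/8 ≈ -13.875)
P = -7 (P = 6 - 1*13 = 6 - 13 = -7)
43384 + (P + k)*((-4 + M)*2) = 43384 + (-7 - 111/8)*((-4 + 0)*2) = 43384 - (-167)*2/2 = 43384 - 167/8*(-8) = 43384 + 167 = 43551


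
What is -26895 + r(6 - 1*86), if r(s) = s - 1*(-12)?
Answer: -26963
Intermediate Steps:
r(s) = 12 + s (r(s) = s + 12 = 12 + s)
-26895 + r(6 - 1*86) = -26895 + (12 + (6 - 1*86)) = -26895 + (12 + (6 - 86)) = -26895 + (12 - 80) = -26895 - 68 = -26963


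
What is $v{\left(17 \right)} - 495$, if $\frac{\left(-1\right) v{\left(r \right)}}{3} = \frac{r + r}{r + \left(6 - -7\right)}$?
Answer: $- \frac{2492}{5} \approx -498.4$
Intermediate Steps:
$v{\left(r \right)} = - \frac{6 r}{13 + r}$ ($v{\left(r \right)} = - 3 \frac{r + r}{r + \left(6 - -7\right)} = - 3 \frac{2 r}{r + \left(6 + 7\right)} = - 3 \frac{2 r}{r + 13} = - 3 \frac{2 r}{13 + r} = - \frac{6 r}{13 + r}$)
$v{\left(17 \right)} - 495 = \left(-6\right) 17 \frac{1}{13 + 17} - 495 = \left(-6\right) 17 \cdot \frac{1}{30} - 495 = - \frac{17}{5} - 495 = - \frac{2492}{5}$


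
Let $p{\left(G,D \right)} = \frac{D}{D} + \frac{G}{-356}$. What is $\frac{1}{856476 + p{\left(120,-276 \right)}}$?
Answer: $\frac{89}{76226423} \approx 1.1676 \cdot 10^{-6}$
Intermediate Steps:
$p{\left(G,D \right)} = 1 - \frac{G}{356}$ ($p{\left(G,D \right)} = 1 + G \left(- \frac{1}{356}\right) = 1 - \frac{G}{356}$)
$\frac{1}{856476 + p{\left(120,-276 \right)}} = \frac{1}{856476 + \left(1 - \frac{30}{89}\right)} = \frac{1}{856476 + \frac{59}{89}} = \frac{1}{\frac{76226423}{89}} = \frac{89}{76226423}$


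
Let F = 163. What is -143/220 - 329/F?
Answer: -8699/3260 ≈ -2.6684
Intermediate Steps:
-143/220 - 329/F = -143/220 - 329/163 = -143*1/220 - 329*1/163 = -13/20 - 329/163 = -8699/3260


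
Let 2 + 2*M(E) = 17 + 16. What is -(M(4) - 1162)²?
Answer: -5257849/4 ≈ -1.3145e+6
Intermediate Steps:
M(E) = 31/2 (M(E) = -1 + (17 + 16)/2 = -1 + (½)*33 = -1 + 33/2 = 31/2)
-(M(4) - 1162)² = -(31/2 - 1162)² = -(-2293/2)² = -1*5257849/4 = -5257849/4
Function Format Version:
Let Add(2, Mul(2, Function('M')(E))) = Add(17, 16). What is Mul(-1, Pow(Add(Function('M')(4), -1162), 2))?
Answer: Rational(-5257849, 4) ≈ -1.3145e+6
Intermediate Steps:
Function('M')(E) = Rational(31, 2) (Function('M')(E) = Add(-1, Mul(Rational(1, 2), Add(17, 16))) = Add(-1, Mul(Rational(1, 2), 33)) = Add(-1, Rational(33, 2)) = Rational(31, 2))
Mul(-1, Pow(Add(Function('M')(4), -1162), 2)) = Mul(-1, Pow(Add(Rational(31, 2), -1162), 2)) = Mul(-1, Pow(Rational(-2293, 2), 2)) = Mul(-1, Rational(5257849, 4)) = Rational(-5257849, 4)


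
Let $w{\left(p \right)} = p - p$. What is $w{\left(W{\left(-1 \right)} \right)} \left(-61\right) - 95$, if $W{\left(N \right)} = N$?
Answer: $-95$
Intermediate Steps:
$w{\left(p \right)} = 0$
$w{\left(W{\left(-1 \right)} \right)} \left(-61\right) - 95 = 0 \left(-61\right) - 95 = 0 - 95 = -95$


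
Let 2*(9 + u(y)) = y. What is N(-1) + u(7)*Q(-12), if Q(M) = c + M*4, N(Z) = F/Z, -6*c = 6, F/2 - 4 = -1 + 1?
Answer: 523/2 ≈ 261.50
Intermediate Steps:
F = 8 (F = 8 + 2*(-1 + 1) = 8 + 2*0 = 8 + 0 = 8)
c = -1 (c = -1/6*6 = -1)
N(Z) = 8/Z
Q(M) = -1 + 4*M (Q(M) = -1 + M*4 = -1 + 4*M)
u(y) = -9 + y/2
N(-1) + u(7)*Q(-12) = 8/(-1) + (-9 + (1/2)*7)*(-1 + 4*(-12)) = 8*(-1) + (-9 + 7/2)*(-1 - 48) = -8 - 11/2*(-49) = -8 + 539/2 = 523/2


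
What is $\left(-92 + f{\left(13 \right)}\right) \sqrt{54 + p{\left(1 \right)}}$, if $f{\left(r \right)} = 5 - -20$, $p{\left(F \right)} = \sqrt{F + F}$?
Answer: $- 67 \sqrt{54 + \sqrt{2}} \approx -498.75$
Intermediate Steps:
$p{\left(F \right)} = \sqrt{2} \sqrt{F}$ ($p{\left(F \right)} = \sqrt{2 F} = \sqrt{2} \sqrt{F}$)
$f{\left(r \right)} = 25$ ($f{\left(r \right)} = 5 + 20 = 25$)
$\left(-92 + f{\left(13 \right)}\right) \sqrt{54 + p{\left(1 \right)}} = \left(-92 + 25\right) \sqrt{54 + \sqrt{2} \sqrt{1}} = - 67 \sqrt{54 + \sqrt{2} \cdot 1} = - 67 \sqrt{54 + \sqrt{2}}$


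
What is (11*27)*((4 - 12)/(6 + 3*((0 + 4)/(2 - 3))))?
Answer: 396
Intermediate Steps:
(11*27)*((4 - 12)/(6 + 3*((0 + 4)/(2 - 3)))) = 297*(-8/(6 + 3*(4/(-1)))) = 297*(-8/(6 + 3*(4*(-1)))) = 297*(-8/(6 + 3*(-4))) = 297*(-8/(6 - 12)) = 297*(-8/(-6)) = 297*(-8*(-⅙)) = 297*(4/3) = 396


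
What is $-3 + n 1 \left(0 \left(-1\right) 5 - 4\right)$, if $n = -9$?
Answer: $33$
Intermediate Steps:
$-3 + n 1 \left(0 \left(-1\right) 5 - 4\right) = -3 - 9 \cdot 1 \left(0 \left(-1\right) 5 - 4\right) = -3 - 9 \cdot 1 \left(0 \cdot 5 - 4\right) = -3 - 9 \cdot 1 \left(0 - 4\right) = -3 - 9 \cdot 1 \left(-4\right) = -3 - -36 = -3 + 36 = 33$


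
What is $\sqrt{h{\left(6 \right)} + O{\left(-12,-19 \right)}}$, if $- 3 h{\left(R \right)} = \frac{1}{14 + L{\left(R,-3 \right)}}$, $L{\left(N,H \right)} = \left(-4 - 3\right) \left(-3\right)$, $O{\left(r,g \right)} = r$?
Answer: $\frac{i \sqrt{132405}}{105} \approx 3.4655 i$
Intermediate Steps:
$L{\left(N,H \right)} = 21$ ($L{\left(N,H \right)} = \left(-7\right) \left(-3\right) = 21$)
$h{\left(R \right)} = - \frac{1}{105}$ ($h{\left(R \right)} = - \frac{1}{3 \left(14 + 21\right)} = - \frac{1}{3 \cdot 35} = \left(- \frac{1}{3}\right) \frac{1}{35} = - \frac{1}{105}$)
$\sqrt{h{\left(6 \right)} + O{\left(-12,-19 \right)}} = \sqrt{- \frac{1}{105} - 12} = \sqrt{- \frac{1261}{105}} = \frac{i \sqrt{132405}}{105}$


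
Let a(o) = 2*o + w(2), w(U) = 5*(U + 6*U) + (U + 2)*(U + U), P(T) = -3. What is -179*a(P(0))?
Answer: -14320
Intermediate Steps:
w(U) = 35*U + 2*U*(2 + U) (w(U) = 5*(7*U) + (2 + U)*(2*U) = 35*U + 2*U*(2 + U))
a(o) = 86 + 2*o (a(o) = 2*o + 2*(39 + 2*2) = 2*o + 2*(39 + 4) = 2*o + 2*43 = 2*o + 86 = 86 + 2*o)
-179*a(P(0)) = -179*(86 + 2*(-3)) = -179*(86 - 6) = -179*80 = -14320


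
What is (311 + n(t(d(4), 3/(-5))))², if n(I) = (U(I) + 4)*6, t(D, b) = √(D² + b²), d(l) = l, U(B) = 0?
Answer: 112225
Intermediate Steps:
n(I) = 24 (n(I) = (0 + 4)*6 = 4*6 = 24)
(311 + n(t(d(4), 3/(-5))))² = (311 + 24)² = 335² = 112225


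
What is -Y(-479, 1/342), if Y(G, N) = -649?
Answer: 649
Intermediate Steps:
-Y(-479, 1/342) = -1*(-649) = 649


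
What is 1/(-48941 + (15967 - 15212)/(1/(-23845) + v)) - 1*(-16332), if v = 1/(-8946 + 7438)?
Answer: 463653842983683/28389287473 ≈ 16332.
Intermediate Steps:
v = -1/1508 (v = 1/(-1508) = -1/1508 ≈ -0.00066313)
1/(-48941 + (15967 - 15212)/(1/(-23845) + v)) - 1*(-16332) = 1/(-48941 + (15967 - 15212)/(1/(-23845) - 1/1508)) - 1*(-16332) = 1/(-48941 + 755/(-1/23845 - 1/1508)) + 16332 = 1/(-48941 + 755/(-25353/35958260)) + 16332 = 1/(-48941 + 755*(-35958260/25353)) + 16332 = 1/(-48941 - 27148486300/25353) + 16332 = 1/(-28389287473/25353) + 16332 = -25353/28389287473 + 16332 = 463653842983683/28389287473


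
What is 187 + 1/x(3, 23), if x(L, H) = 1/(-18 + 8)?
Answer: 177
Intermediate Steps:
x(L, H) = -⅒ (x(L, H) = 1/(-10) = -⅒)
187 + 1/x(3, 23) = 187 + 1/(-⅒) = 187 - 10 = 177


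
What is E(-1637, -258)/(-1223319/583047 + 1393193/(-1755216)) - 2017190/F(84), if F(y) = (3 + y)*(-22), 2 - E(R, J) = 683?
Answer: 405763635673036901/314692019943675 ≈ 1289.4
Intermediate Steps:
E(R, J) = -681 (E(R, J) = 2 - 1*683 = 2 - 683 = -681)
F(y) = -66 - 22*y
E(-1637, -258)/(-1223319/583047 + 1393193/(-1755216)) - 2017190/F(84) = -681/(-1223319/583047 + 1393193/(-1755216)) - 2017190/(-66 - 22*84) = -681/(-1223319*1/583047 + 1393193*(-1/1755216)) - 2017190/(-66 - 1848) = -681/(-407773/194349 - 1393193/1755216) - 2017190/(-1914) = -681/(-328831786775/113708158128) - 2017190*(-1/1914) = -681*(-113708158128/328831786775) + 1008595/957 = 77435255685168/328831786775 + 1008595/957 = 405763635673036901/314692019943675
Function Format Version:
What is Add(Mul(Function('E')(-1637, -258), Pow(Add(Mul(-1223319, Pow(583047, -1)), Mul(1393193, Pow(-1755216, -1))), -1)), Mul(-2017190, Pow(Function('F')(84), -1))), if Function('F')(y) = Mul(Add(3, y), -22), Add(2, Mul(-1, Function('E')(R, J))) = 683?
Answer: Rational(405763635673036901, 314692019943675) ≈ 1289.4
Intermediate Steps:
Function('E')(R, J) = -681 (Function('E')(R, J) = Add(2, Mul(-1, 683)) = Add(2, -683) = -681)
Function('F')(y) = Add(-66, Mul(-22, y))
Add(Mul(Function('E')(-1637, -258), Pow(Add(Mul(-1223319, Pow(583047, -1)), Mul(1393193, Pow(-1755216, -1))), -1)), Mul(-2017190, Pow(Function('F')(84), -1))) = Add(Mul(-681, Pow(Add(Mul(-1223319, Pow(583047, -1)), Mul(1393193, Pow(-1755216, -1))), -1)), Mul(-2017190, Pow(Add(-66, Mul(-22, 84)), -1))) = Add(Mul(-681, Pow(Add(Mul(-1223319, Rational(1, 583047)), Mul(1393193, Rational(-1, 1755216))), -1)), Mul(-2017190, Pow(Add(-66, -1848), -1))) = Add(Mul(-681, Pow(Add(Rational(-407773, 194349), Rational(-1393193, 1755216)), -1)), Mul(-2017190, Pow(-1914, -1))) = Add(Mul(-681, Pow(Rational(-328831786775, 113708158128), -1)), Mul(-2017190, Rational(-1, 1914))) = Add(Mul(-681, Rational(-113708158128, 328831786775)), Rational(1008595, 957)) = Add(Rational(77435255685168, 328831786775), Rational(1008595, 957)) = Rational(405763635673036901, 314692019943675)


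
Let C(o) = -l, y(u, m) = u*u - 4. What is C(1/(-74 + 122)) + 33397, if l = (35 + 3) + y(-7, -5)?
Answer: 33314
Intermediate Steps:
y(u, m) = -4 + u² (y(u, m) = u² - 4 = -4 + u²)
l = 83 (l = (35 + 3) + (-4 + (-7)²) = 38 + (-4 + 49) = 38 + 45 = 83)
C(o) = -83 (C(o) = -1*83 = -83)
C(1/(-74 + 122)) + 33397 = -83 + 33397 = 33314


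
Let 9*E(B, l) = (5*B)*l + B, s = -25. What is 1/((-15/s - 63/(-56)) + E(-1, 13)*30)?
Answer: -40/8731 ≈ -0.0045814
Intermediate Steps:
E(B, l) = B/9 + 5*B*l/9 (E(B, l) = ((5*B)*l + B)/9 = (5*B*l + B)/9 = (B + 5*B*l)/9 = B/9 + 5*B*l/9)
1/((-15/s - 63/(-56)) + E(-1, 13)*30) = 1/((-15/(-25) - 63/(-56)) + ((⅑)*(-1)*(1 + 5*13))*30) = 1/((-15*(-1/25) - 63*(-1/56)) + ((⅑)*(-1)*(1 + 65))*30) = 1/((⅗ + 9/8) + ((⅑)*(-1)*66)*30) = 1/(69/40 - 22/3*30) = 1/(69/40 - 220) = 1/(-8731/40) = -40/8731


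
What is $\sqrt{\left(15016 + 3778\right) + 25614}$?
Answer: $2 \sqrt{11102} \approx 210.73$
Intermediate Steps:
$\sqrt{\left(15016 + 3778\right) + 25614} = \sqrt{18794 + 25614} = \sqrt{44408} = 2 \sqrt{11102}$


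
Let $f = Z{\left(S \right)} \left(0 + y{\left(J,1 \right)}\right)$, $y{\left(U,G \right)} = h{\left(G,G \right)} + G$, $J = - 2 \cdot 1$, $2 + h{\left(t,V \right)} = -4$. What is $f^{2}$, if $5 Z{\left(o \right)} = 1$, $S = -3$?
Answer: $1$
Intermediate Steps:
$h{\left(t,V \right)} = -6$ ($h{\left(t,V \right)} = -2 - 4 = -6$)
$J = -2$ ($J = \left(-1\right) 2 = -2$)
$Z{\left(o \right)} = \frac{1}{5}$ ($Z{\left(o \right)} = \frac{1}{5} \cdot 1 = \frac{1}{5}$)
$y{\left(U,G \right)} = -6 + G$
$f = -1$ ($f = \frac{0 + \left(-6 + 1\right)}{5} = \frac{0 - 5}{5} = \frac{1}{5} \left(-5\right) = -1$)
$f^{2} = \left(-1\right)^{2} = 1$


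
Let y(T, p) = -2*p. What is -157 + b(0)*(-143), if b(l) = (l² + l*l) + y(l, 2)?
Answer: 415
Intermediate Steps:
b(l) = -4 + 2*l² (b(l) = (l² + l*l) - 2*2 = (l² + l²) - 4 = 2*l² - 4 = -4 + 2*l²)
-157 + b(0)*(-143) = -157 + (-4 + 2*0²)*(-143) = -157 + (-4 + 2*0)*(-143) = -157 + (-4 + 0)*(-143) = -157 - 4*(-143) = -157 + 572 = 415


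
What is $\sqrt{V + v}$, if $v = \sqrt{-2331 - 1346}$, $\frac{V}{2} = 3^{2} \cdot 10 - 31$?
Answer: $\sqrt{118 + i \sqrt{3677}} \approx 11.195 + 2.7082 i$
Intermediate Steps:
$V = 118$ ($V = 2 \left(3^{2} \cdot 10 - 31\right) = 2 \left(9 \cdot 10 - 31\right) = 2 \left(90 - 31\right) = 2 \cdot 59 = 118$)
$v = i \sqrt{3677}$ ($v = \sqrt{-3677} = i \sqrt{3677} \approx 60.638 i$)
$\sqrt{V + v} = \sqrt{118 + i \sqrt{3677}}$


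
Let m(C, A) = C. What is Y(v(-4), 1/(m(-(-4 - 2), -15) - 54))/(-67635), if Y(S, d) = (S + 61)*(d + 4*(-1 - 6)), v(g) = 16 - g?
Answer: 269/8016 ≈ 0.033558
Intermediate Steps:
Y(S, d) = (-28 + d)*(61 + S) (Y(S, d) = (61 + S)*(d + 4*(-7)) = (61 + S)*(d - 28) = (61 + S)*(-28 + d) = (-28 + d)*(61 + S))
Y(v(-4), 1/(m(-(-4 - 2), -15) - 54))/(-67635) = (-1708 - 28*(16 - 1*(-4)) + 61/(-(-4 - 2) - 54) + (16 - 1*(-4))/(-(-4 - 2) - 54))/(-67635) = (-1708 - 28*(16 + 4) + 61/(-1*(-6) - 54) + (16 + 4)/(-1*(-6) - 54))*(-1/67635) = (-1708 - 28*20 + 61/(6 - 54) + 20/(6 - 54))*(-1/67635) = (-1708 - 560 + 61/(-48) + 20/(-48))*(-1/67635) = (-1708 - 560 + 61*(-1/48) + 20*(-1/48))*(-1/67635) = (-1708 - 560 - 61/48 - 5/12)*(-1/67635) = -36315/16*(-1/67635) = 269/8016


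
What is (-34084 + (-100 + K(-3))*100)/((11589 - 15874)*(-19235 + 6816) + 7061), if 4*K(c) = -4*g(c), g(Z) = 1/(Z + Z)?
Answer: -66101/79833714 ≈ -0.00082798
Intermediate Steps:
g(Z) = 1/(2*Z)
K(c) = -1/(2*c) (K(c) = (-2/c)/4 = -1/(2*c))
(-34084 + (-100 + K(-3))*100)/((11589 - 15874)*(-19235 + 6816) + 7061) = (-34084 + (-100 - ½/(-3))*100)/((11589 - 15874)*(-19235 + 6816) + 7061) = (-34084 + (-100 - ½*(-⅓))*100)/(-4285*(-12419) + 7061) = (-34084 + (-100 + ⅙)*100)/(53215415 + 7061) = (-34084 - 599/6*100)/53222476 = (-34084 - 29950/3)*(1/53222476) = -132202/3*1/53222476 = -66101/79833714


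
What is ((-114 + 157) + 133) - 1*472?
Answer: -296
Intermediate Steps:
((-114 + 157) + 133) - 1*472 = (43 + 133) - 472 = 176 - 472 = -296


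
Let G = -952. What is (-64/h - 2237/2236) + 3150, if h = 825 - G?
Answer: 12512003547/3973372 ≈ 3149.0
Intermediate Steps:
h = 1777 (h = 825 - 1*(-952) = 825 + 952 = 1777)
(-64/h - 2237/2236) + 3150 = (-64/1777 - 2237/2236) + 3150 = -4118253/3973372 + 3150 = 12512003547/3973372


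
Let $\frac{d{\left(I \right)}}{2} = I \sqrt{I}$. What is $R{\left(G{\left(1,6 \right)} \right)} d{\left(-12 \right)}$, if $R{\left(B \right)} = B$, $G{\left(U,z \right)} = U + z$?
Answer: $- 336 i \sqrt{3} \approx - 581.97 i$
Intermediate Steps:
$d{\left(I \right)} = 2 I^{\frac{3}{2}}$ ($d{\left(I \right)} = 2 I \sqrt{I} = 2 I^{\frac{3}{2}}$)
$R{\left(G{\left(1,6 \right)} \right)} d{\left(-12 \right)} = \left(1 + 6\right) 2 \left(-12\right)^{\frac{3}{2}} = 7 \cdot 2 \left(- 24 i \sqrt{3}\right) = 7 \left(- 48 i \sqrt{3}\right) = - 336 i \sqrt{3}$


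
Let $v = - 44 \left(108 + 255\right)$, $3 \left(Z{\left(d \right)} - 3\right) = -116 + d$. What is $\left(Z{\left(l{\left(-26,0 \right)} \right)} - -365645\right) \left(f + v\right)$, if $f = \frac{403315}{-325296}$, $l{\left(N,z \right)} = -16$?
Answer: $- \frac{158307477299609}{27108} \approx -5.8399 \cdot 10^{9}$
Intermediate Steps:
$Z{\left(d \right)} = - \frac{107}{3} + \frac{d}{3}$ ($Z{\left(d \right)} = 3 + \frac{-116 + d}{3} = 3 + \left(- \frac{116}{3} + \frac{d}{3}\right) = - \frac{107}{3} + \frac{d}{3}$)
$v = -15972$ ($v = \left(-44\right) 363 = -15972$)
$f = - \frac{403315}{325296}$ ($f = 403315 \left(- \frac{1}{325296}\right) = - \frac{403315}{325296} \approx -1.2398$)
$\left(Z{\left(l{\left(-26,0 \right)} \right)} - -365645\right) \left(f + v\right) = \left(\left(- \frac{107}{3} + \frac{1}{3} \left(-16\right)\right) - -365645\right) \left(- \frac{403315}{325296} - 15972\right) = \left(\left(- \frac{107}{3} - \frac{16}{3}\right) + 365645\right) \left(- \frac{5196031027}{325296}\right) = \left(-41 + 365645\right) \left(- \frac{5196031027}{325296}\right) = 365604 \left(- \frac{5196031027}{325296}\right) = - \frac{158307477299609}{27108}$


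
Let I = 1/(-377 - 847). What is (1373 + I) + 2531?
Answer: 4778495/1224 ≈ 3904.0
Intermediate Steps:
I = -1/1224 (I = 1/(-1224) = -1/1224 ≈ -0.00081699)
(1373 + I) + 2531 = (1373 - 1/1224) + 2531 = 1680551/1224 + 2531 = 4778495/1224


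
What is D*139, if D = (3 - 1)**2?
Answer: 556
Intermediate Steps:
D = 4 (D = 2**2 = 4)
D*139 = 4*139 = 556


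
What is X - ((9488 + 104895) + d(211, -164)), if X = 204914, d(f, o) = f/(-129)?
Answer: 11678710/129 ≈ 90533.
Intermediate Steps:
d(f, o) = -f/129 (d(f, o) = f*(-1/129) = -f/129)
X - ((9488 + 104895) + d(211, -164)) = 204914 - ((9488 + 104895) - 1/129*211) = 204914 - (114383 - 211/129) = 204914 - 1*14755196/129 = 204914 - 14755196/129 = 11678710/129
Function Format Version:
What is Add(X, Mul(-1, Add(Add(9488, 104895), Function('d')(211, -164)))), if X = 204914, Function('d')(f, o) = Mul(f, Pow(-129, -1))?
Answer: Rational(11678710, 129) ≈ 90533.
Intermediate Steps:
Function('d')(f, o) = Mul(Rational(-1, 129), f) (Function('d')(f, o) = Mul(f, Rational(-1, 129)) = Mul(Rational(-1, 129), f))
Add(X, Mul(-1, Add(Add(9488, 104895), Function('d')(211, -164)))) = Add(204914, Mul(-1, Add(Add(9488, 104895), Mul(Rational(-1, 129), 211)))) = Add(204914, Mul(-1, Add(114383, Rational(-211, 129)))) = Add(204914, Mul(-1, Rational(14755196, 129))) = Add(204914, Rational(-14755196, 129)) = Rational(11678710, 129)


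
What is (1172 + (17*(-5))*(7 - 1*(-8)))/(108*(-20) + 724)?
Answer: 103/1436 ≈ 0.071727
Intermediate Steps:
(1172 + (17*(-5))*(7 - 1*(-8)))/(108*(-20) + 724) = (1172 - 85*(7 + 8))/(-2160 + 724) = (1172 - 85*15)/(-1436) = (1172 - 1275)*(-1/1436) = -103*(-1/1436) = 103/1436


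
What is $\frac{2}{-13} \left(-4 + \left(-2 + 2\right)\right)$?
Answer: $\frac{8}{13} \approx 0.61539$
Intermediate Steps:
$\frac{2}{-13} \left(-4 + \left(-2 + 2\right)\right) = 2 \left(- \frac{1}{13}\right) \left(-4 + 0\right) = \left(- \frac{2}{13}\right) \left(-4\right) = \frac{8}{13}$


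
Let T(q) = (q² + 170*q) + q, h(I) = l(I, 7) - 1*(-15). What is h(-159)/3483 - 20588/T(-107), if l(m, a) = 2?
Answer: 17956105/5962896 ≈ 3.0113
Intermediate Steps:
h(I) = 17 (h(I) = 2 - 1*(-15) = 2 + 15 = 17)
T(q) = q² + 171*q
h(-159)/3483 - 20588/T(-107) = 17/3483 - 20588*(-1/(107*(171 - 107))) = 17*(1/3483) - 20588/((-107*64)) = 17/3483 - 20588/(-6848) = 17/3483 - 20588*(-1/6848) = 17/3483 + 5147/1712 = 17956105/5962896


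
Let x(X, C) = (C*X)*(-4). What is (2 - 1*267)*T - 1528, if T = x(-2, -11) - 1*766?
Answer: 224782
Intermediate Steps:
x(X, C) = -4*C*X
T = -854 (T = -4*(-11)*(-2) - 1*766 = -88 - 766 = -854)
(2 - 1*267)*T - 1528 = (2 - 1*267)*(-854) - 1528 = (2 - 267)*(-854) - 1528 = -265*(-854) - 1528 = 226310 - 1528 = 224782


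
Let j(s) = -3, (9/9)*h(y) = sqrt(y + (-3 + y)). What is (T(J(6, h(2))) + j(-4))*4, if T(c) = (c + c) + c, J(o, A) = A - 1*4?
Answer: -48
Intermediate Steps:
h(y) = sqrt(-3 + 2*y) (h(y) = sqrt(y + (-3 + y)) = sqrt(-3 + 2*y))
J(o, A) = -4 + A (J(o, A) = A - 4 = -4 + A)
T(c) = 3*c (T(c) = 2*c + c = 3*c)
(T(J(6, h(2))) + j(-4))*4 = (3*(-4 + sqrt(-3 + 2*2)) - 3)*4 = (3*(-4 + sqrt(-3 + 4)) - 3)*4 = (3*(-4 + sqrt(1)) - 3)*4 = (3*(-4 + 1) - 3)*4 = (3*(-3) - 3)*4 = (-9 - 3)*4 = -12*4 = -48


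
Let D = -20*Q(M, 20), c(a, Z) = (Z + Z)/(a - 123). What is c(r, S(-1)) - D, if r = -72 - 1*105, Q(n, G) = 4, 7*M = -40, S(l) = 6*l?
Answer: 2001/25 ≈ 80.040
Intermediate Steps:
M = -40/7 (M = (1/7)*(-40) = -40/7 ≈ -5.7143)
r = -177 (r = -72 - 105 = -177)
c(a, Z) = 2*Z/(-123 + a) (c(a, Z) = (2*Z)/(-123 + a) = 2*Z/(-123 + a))
D = -80 (D = -20*4 = -80)
c(r, S(-1)) - D = 2*(6*(-1))/(-123 - 177) - 1*(-80) = 2*(-6)/(-300) + 80 = 2*(-6)*(-1/300) + 80 = 1/25 + 80 = 2001/25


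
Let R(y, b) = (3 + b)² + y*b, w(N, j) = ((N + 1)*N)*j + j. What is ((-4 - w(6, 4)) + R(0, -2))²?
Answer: 30625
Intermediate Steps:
w(N, j) = j + N*j*(1 + N) (w(N, j) = ((1 + N)*N)*j + j = (N*(1 + N))*j + j = N*j*(1 + N) + j = j + N*j*(1 + N))
R(y, b) = (3 + b)² + b*y
((-4 - w(6, 4)) + R(0, -2))² = ((-4 - 4*(1 + 6 + 6²)) + ((3 - 2)² - 2*0))² = ((-4 - 4*(1 + 6 + 36)) + (1² + 0))² = ((-4 - 4*43) + (1 + 0))² = ((-4 - 1*172) + 1)² = ((-4 - 172) + 1)² = (-176 + 1)² = (-175)² = 30625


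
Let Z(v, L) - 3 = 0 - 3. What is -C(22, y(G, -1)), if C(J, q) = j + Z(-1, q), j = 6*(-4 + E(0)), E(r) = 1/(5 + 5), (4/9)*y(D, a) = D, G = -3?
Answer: 117/5 ≈ 23.400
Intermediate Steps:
y(D, a) = 9*D/4
E(r) = ⅒ (E(r) = 1/10 = ⅒)
Z(v, L) = 0 (Z(v, L) = 3 + (0 - 3) = 3 - 3 = 0)
j = -117/5 (j = 6*(-4 + ⅒) = 6*(-39/10) = -117/5 ≈ -23.400)
C(J, q) = -117/5 (C(J, q) = -117/5 + 0 = -117/5)
-C(22, y(G, -1)) = -1*(-117/5) = 117/5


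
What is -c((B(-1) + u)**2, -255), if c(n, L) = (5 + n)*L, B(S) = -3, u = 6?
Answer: 3570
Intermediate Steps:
c(n, L) = L*(5 + n)
-c((B(-1) + u)**2, -255) = -(-255)*(5 + (-3 + 6)**2) = -(-255)*(5 + 3**2) = -(-255)*(5 + 9) = -(-255)*14 = -1*(-3570) = 3570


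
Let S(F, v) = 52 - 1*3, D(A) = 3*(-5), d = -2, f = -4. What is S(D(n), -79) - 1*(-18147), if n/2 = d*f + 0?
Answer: 18196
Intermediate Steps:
n = 16 (n = 2*(-2*(-4) + 0) = 2*(8 + 0) = 2*8 = 16)
D(A) = -15
S(F, v) = 49 (S(F, v) = 52 - 3 = 49)
S(D(n), -79) - 1*(-18147) = 49 - 1*(-18147) = 49 + 18147 = 18196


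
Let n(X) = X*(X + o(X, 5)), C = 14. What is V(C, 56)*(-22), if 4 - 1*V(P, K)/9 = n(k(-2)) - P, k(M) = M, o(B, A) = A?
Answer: -4752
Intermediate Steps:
n(X) = X*(5 + X) (n(X) = X*(X + 5) = X*(5 + X))
V(P, K) = 90 + 9*P (V(P, K) = 36 - 9*(-2*(5 - 2) - P) = 36 - 9*(-2*3 - P) = 36 - 9*(-6 - P) = 36 + (54 + 9*P) = 90 + 9*P)
V(C, 56)*(-22) = (90 + 9*14)*(-22) = (90 + 126)*(-22) = 216*(-22) = -4752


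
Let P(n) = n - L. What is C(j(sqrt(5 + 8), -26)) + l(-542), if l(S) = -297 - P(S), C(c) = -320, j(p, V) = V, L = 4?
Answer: -71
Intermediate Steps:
P(n) = -4 + n (P(n) = n - 1*4 = n - 4 = -4 + n)
l(S) = -293 - S (l(S) = -297 - (-4 + S) = -297 + (4 - S) = -293 - S)
C(j(sqrt(5 + 8), -26)) + l(-542) = -320 + (-293 - 1*(-542)) = -320 + (-293 + 542) = -320 + 249 = -71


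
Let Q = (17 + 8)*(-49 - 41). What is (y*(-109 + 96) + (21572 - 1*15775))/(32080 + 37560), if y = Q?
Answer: 35047/69640 ≈ 0.50326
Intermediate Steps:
Q = -2250 (Q = 25*(-90) = -2250)
y = -2250
(y*(-109 + 96) + (21572 - 1*15775))/(32080 + 37560) = (-2250*(-109 + 96) + (21572 - 1*15775))/(32080 + 37560) = (-2250*(-13) + (21572 - 15775))/69640 = (29250 + 5797)*(1/69640) = 35047*(1/69640) = 35047/69640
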